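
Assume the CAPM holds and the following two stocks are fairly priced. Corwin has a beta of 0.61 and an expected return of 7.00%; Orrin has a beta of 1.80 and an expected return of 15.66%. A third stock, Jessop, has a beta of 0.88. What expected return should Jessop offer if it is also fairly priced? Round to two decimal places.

8.96%

MRP (SML slope) = (15.66% − 7.00%) / (1.80 − 0.61) = 8.66% / 1.19 = 7.2773%
R_f (intercept) = 7.00% − 0.61 × 7.2773% = 2.5608%
E(R_Jessop) = R_f + β × MRP = 2.5608% + 0.88 × 7.2773% = 8.96%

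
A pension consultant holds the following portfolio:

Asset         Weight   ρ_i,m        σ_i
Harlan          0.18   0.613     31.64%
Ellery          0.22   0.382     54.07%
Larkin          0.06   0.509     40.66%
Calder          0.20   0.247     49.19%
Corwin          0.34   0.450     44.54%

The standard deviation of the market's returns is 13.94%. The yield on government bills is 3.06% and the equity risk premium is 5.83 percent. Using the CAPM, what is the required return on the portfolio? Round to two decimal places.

β_Harlan = 0.613 × 31.64% / 13.94% = 1.3913
β_Ellery = 0.382 × 54.07% / 13.94% = 1.4817
β_Larkin = 0.509 × 40.66% / 13.94% = 1.4846
β_Calder = 0.247 × 49.19% / 13.94% = 0.8716
β_Corwin = 0.450 × 44.54% / 13.94% = 1.4378
β_P = Σ w_i β_i = 0.18×1.3913 + 0.22×1.4817 + 0.06×1.4846 + 0.20×0.8716 + 0.34×1.4378 = 1.3287
E(R_P) = R_f + β_P × MRP = 3.06% + 1.3287 × 5.83% = 10.81%

10.81%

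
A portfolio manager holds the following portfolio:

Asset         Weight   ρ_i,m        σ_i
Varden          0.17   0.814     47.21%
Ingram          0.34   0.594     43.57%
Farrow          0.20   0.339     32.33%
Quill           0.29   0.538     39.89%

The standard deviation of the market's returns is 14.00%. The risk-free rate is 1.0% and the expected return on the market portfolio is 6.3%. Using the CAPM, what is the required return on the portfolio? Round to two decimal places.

β_Varden = 0.814 × 47.21% / 14.00% = 2.7449
β_Ingram = 0.594 × 43.57% / 14.00% = 1.8486
β_Farrow = 0.339 × 32.33% / 14.00% = 0.7828
β_Quill = 0.538 × 39.89% / 14.00% = 1.5329
β_P = Σ w_i β_i = 0.17×2.7449 + 0.34×1.8486 + 0.20×0.7828 + 0.29×1.5329 = 1.6963
MRP = 6.3% − 1.0% = 5.30%
E(R_P) = R_f + β_P × MRP = 1.0% + 1.6963 × 5.3% = 9.99%

9.99%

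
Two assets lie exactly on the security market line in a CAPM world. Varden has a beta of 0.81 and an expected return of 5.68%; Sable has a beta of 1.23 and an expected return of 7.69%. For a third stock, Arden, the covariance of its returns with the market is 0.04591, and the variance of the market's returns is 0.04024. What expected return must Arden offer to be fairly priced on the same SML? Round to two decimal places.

7.26%

MRP = (7.69% − 5.68%) / (1.23 − 0.81) = 4.7857%
R_f = 5.68% − 0.81 × 4.7857% = 1.8036%
β_Arden = Cov / Var(R_m) = 0.04591 / 0.04024 = 1.1409
E(R_Arden) = R_f + β × MRP = 1.8036% + 1.1409 × 4.7857% = 7.26%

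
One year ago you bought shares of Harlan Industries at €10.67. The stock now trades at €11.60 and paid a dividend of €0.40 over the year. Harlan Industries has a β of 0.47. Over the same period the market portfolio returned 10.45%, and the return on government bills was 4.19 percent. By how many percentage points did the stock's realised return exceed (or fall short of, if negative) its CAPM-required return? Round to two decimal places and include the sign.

+5.33%

Realised HPR = (P1 + D1 − P0) / P0 = (11.60 + 0.40 − 10.67) / 10.67 = 1.33 / 10.67 = 12.4649%
MRP = 10.45% − 4.19% = 6.26%
CAPM required = R_f + β·MRP = 4.19% + 0.47 × 6.26% = 7.1322%
α = realised − required = 12.4649% − 7.1322% = +5.33%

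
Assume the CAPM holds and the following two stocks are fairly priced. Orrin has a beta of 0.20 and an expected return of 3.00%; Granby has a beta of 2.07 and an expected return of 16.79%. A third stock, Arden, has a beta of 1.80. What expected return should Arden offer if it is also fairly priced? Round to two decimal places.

MRP (SML slope) = (16.79% − 3.00%) / (2.07 − 0.20) = 13.79% / 1.87 = 7.3743%
R_f (intercept) = 3.00% − 0.20 × 7.3743% = 1.5251%
E(R_Arden) = R_f + β × MRP = 1.5251% + 1.80 × 7.3743% = 14.80%

14.80%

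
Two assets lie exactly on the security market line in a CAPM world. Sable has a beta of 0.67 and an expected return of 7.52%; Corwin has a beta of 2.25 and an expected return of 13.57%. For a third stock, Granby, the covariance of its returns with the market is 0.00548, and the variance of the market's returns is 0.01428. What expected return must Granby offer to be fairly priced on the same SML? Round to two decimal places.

6.42%

MRP = (13.57% − 7.52%) / (2.25 − 0.67) = 3.8291%
R_f = 7.52% − 0.67 × 3.8291% = 4.9545%
β_Granby = Cov / Var(R_m) = 0.00548 / 0.01428 = 0.3838
E(R_Granby) = R_f + β × MRP = 4.9545% + 0.3838 × 3.8291% = 6.42%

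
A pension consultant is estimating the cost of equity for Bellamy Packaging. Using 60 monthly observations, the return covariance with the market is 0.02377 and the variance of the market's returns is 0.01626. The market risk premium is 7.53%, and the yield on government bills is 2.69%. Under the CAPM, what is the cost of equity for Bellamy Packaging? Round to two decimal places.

13.70%

β = Cov(R_i, R_m) / Var(R_m) = 0.02377 / 0.01626 = 1.4619
E(R) = R_f + β × MRP = 2.69% + 1.4619 × 7.53% = 13.70%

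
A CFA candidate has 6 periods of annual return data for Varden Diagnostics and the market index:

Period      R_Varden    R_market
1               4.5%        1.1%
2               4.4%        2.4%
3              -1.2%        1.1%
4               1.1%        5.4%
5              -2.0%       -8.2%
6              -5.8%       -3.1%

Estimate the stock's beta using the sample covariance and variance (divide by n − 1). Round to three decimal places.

Mean R_i = (4.5 + 4.4 − 1.2 + 1.1 − 2.0 − 5.8) / 6 = 0.1667%
Mean R_m = (1.1 + 2.4 + 1.1 + 5.4 − 8.2 − 3.1) / 6 = -0.2167%
Σ(R_i − R̄_i)(R_m − R̄_m) = 54.7267  ⇒  Cov = 54.7267 / 5 = 10.9453
Σ(R_m − R̄_m)² = 113.9083  ⇒  Var(R_m) = 113.9083 / 5 = 22.7817
β = Cov / Var(R_m) = 10.9453 / 22.7817 = 0.4804

0.480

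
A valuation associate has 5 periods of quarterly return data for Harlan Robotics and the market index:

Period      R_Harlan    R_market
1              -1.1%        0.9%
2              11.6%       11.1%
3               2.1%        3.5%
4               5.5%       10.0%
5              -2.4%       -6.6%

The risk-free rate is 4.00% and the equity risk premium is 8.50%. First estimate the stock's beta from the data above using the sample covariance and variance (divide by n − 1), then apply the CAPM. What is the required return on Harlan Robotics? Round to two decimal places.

9.98%

Mean R_i = (-1.1 + 11.6 + 2.1 + 5.5 − 2.4) / 5 = 3.1400%
Mean R_m = (0.9 + 11.1 + 3.5 + 10.0 − 6.6) / 5 = 3.7800%
Σ(R_i − R̄_i)(R_m − R̄_m) = 146.6140  ⇒  Cov = 146.6140 / 4 = 36.6535
Σ(R_m − R̄_m)² = 208.3880  ⇒  Var(R_m) = 208.3880 / 4 = 52.0970
β = Cov / Var(R_m) = 36.6535 / 52.0970 = 0.7036
E(R) = R_f + β × MRP = 4.00% + 0.7036 × 8.50% = 9.98%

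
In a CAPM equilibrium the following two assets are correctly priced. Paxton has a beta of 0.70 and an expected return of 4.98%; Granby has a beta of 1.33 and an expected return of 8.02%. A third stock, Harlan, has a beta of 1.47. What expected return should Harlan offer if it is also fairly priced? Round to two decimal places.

8.70%

MRP (SML slope) = (8.02% − 4.98%) / (1.33 − 0.70) = 3.04% / 0.63 = 4.8254%
R_f (intercept) = 4.98% − 0.70 × 4.8254% = 1.6022%
E(R_Harlan) = R_f + β × MRP = 1.6022% + 1.47 × 4.8254% = 8.70%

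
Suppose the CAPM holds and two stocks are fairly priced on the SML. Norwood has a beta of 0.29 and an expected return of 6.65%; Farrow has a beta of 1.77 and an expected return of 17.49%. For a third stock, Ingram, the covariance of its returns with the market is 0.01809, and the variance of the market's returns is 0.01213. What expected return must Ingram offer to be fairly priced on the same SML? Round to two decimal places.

MRP = (17.49% − 6.65%) / (1.77 − 0.29) = 7.3243%
R_f = 6.65% − 0.29 × 7.3243% = 4.5260%
β_Ingram = Cov / Var(R_m) = 0.01809 / 0.01213 = 1.4913
E(R_Ingram) = R_f + β × MRP = 4.5260% + 1.4913 × 7.3243% = 15.45%

15.45%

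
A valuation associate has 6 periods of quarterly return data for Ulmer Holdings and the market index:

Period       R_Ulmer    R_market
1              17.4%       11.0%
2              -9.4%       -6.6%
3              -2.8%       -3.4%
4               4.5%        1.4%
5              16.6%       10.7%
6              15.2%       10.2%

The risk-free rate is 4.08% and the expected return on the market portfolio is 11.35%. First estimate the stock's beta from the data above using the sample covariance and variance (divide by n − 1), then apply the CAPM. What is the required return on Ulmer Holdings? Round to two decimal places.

Mean R_i = (17.4 − 9.4 − 2.8 + 4.5 + 16.6 + 15.2) / 6 = 6.9167%
Mean R_m = (11.0 − 6.6 − 3.4 + 1.4 + 10.7 + 10.2) / 6 = 3.8833%
Σ(R_i − R̄_i)(R_m − R̄_m) = 440.7617  ⇒  Cov = 440.7617 / 5 = 88.1523
Σ(R_m − R̄_m)² = 306.1283  ⇒  Var(R_m) = 306.1283 / 5 = 61.2257
β = Cov / Var(R_m) = 88.1523 / 61.2257 = 1.4398
MRP = 11.35% − 4.08% = 7.27%
E(R) = R_f + β × MRP = 4.08% + 1.4398 × 7.27% = 14.55%

14.55%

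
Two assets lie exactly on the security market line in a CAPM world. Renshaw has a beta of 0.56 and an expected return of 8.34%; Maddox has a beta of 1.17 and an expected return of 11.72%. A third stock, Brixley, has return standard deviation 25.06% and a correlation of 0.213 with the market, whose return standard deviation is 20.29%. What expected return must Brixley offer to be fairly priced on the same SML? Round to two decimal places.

6.69%

MRP = (11.72% − 8.34%) / (1.17 − 0.56) = 5.5410%
R_f = 8.34% − 0.56 × 5.5410% = 5.2370%
β_Brixley = ρ·σ_i/σ_m = 0.213 × 25.06 / 20.29 = 0.2631
E(R_Brixley) = R_f + β × MRP = 5.2370% + 0.2631 × 5.5410% = 6.69%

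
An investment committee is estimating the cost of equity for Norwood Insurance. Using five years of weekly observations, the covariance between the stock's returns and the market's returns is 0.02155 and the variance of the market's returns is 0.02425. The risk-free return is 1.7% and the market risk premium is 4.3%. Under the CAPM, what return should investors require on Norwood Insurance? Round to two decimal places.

β = Cov(R_i, R_m) / Var(R_m) = 0.02155 / 0.02425 = 0.8887
E(R) = R_f + β × MRP = 1.7% + 0.8887 × 4.3% = 5.52%

5.52%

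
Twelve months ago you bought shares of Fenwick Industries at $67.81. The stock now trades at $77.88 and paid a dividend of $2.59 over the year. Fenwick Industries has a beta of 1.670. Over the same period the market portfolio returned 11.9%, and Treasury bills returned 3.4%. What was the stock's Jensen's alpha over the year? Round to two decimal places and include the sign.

+1.07%

Realised HPR = (P1 + D1 − P0) / P0 = (77.88 + 2.59 − 67.81) / 67.81 = 12.66 / 67.81 = 18.6698%
MRP = 11.9% − 3.4% = 8.50%
CAPM required = R_f + β·MRP = 3.4% + 1.670 × 8.5% = 17.5950%
α = realised − required = 18.6698% − 17.5950% = +1.07%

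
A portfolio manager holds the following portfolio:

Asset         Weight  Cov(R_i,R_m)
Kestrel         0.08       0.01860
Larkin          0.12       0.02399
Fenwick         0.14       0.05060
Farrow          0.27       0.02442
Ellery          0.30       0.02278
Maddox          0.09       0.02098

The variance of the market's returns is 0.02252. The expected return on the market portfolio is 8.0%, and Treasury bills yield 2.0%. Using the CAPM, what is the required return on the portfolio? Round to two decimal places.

β_Kestrel = 0.01860 / 0.02252 = 0.8259
β_Larkin = 0.02399 / 0.02252 = 1.0653
β_Fenwick = 0.05060 / 0.02252 = 2.2469
β_Farrow = 0.02442 / 0.02252 = 1.0844
β_Ellery = 0.02278 / 0.02252 = 1.0115
β_Maddox = 0.02098 / 0.02252 = 0.9316
β_P = Σ w_i β_i = 0.08×0.8259 + 0.12×1.0653 + 0.14×2.2469 + 0.27×1.0844 + 0.30×1.0115 + 0.09×0.9316 = 1.1886
MRP = 8.0% − 2.0% = 6.00%
E(R_P) = R_f + β_P × MRP = 2.0% + 1.1886 × 6.0% = 9.13%

9.13%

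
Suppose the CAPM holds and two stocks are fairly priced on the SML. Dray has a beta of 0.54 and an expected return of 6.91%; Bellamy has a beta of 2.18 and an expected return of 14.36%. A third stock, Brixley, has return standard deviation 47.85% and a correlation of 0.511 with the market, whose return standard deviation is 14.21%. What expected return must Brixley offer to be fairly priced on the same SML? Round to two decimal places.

MRP = (14.36% − 6.91%) / (2.18 − 0.54) = 4.5427%
R_f = 6.91% − 0.54 × 4.5427% = 4.4569%
β_Brixley = ρ·σ_i/σ_m = 0.511 × 47.85 / 14.21 = 1.7207
E(R_Brixley) = R_f + β × MRP = 4.4569% + 1.7207 × 4.5427% = 12.27%

12.27%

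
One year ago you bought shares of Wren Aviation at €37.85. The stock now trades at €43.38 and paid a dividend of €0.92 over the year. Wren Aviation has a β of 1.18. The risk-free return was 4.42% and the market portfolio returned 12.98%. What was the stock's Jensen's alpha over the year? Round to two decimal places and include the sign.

Realised HPR = (P1 + D1 − P0) / P0 = (43.38 + 0.92 − 37.85) / 37.85 = 6.45 / 37.85 = 17.0410%
MRP = 12.98% − 4.42% = 8.56%
CAPM required = R_f + β·MRP = 4.42% + 1.18 × 8.56% = 14.5208%
α = realised − required = 17.0410% − 14.5208% = +2.52%

+2.52%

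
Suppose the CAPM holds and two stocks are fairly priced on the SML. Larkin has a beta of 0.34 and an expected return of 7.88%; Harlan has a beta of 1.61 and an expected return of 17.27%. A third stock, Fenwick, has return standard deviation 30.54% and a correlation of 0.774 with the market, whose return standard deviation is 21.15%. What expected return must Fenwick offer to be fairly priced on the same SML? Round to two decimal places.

13.63%

MRP = (17.27% − 7.88%) / (1.61 − 0.34) = 7.3937%
R_f = 7.88% − 0.34 × 7.3937% = 5.3661%
β_Fenwick = ρ·σ_i/σ_m = 0.774 × 30.54 / 21.15 = 1.1176
E(R_Fenwick) = R_f + β × MRP = 5.3661% + 1.1176 × 7.3937% = 13.63%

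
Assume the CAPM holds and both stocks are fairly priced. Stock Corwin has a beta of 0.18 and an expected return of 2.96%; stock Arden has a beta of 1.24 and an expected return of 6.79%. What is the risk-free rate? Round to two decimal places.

Both satisfy E(R) = R_f + β·MRP, so the slope of the SML is
MRP = (6.79% − 2.96%) / (1.24 − 0.18) = 3.83% / 1.06 = 3.6132%
R_f = E(R_Corwin) − β_Corwin·MRP = 2.96% − 0.18 × 3.6132% = 2.3096%

2.31%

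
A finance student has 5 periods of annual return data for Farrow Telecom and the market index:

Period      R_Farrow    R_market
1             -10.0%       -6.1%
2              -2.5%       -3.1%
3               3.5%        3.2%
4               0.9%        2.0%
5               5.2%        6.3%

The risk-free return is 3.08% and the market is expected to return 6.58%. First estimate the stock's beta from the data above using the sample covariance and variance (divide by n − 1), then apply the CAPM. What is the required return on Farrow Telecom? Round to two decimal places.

7.15%

Mean R_i = (-10.0 − 2.5 + 3.5 + 0.9 + 5.2) / 5 = -0.5800%
Mean R_m = (-6.1 − 3.1 + 3.2 + 2.0 + 6.3) / 5 = 0.4600%
Σ(R_i − R̄_i)(R_m − R̄_m) = 115.8440  ⇒  Cov = 115.8440 / 4 = 28.9610
Σ(R_m − R̄_m)² = 99.6920  ⇒  Var(R_m) = 99.6920 / 4 = 24.9230
β = Cov / Var(R_m) = 28.9610 / 24.9230 = 1.1620
MRP = 6.58% − 3.08% = 3.50%
E(R) = R_f + β × MRP = 3.08% + 1.1620 × 3.50% = 7.15%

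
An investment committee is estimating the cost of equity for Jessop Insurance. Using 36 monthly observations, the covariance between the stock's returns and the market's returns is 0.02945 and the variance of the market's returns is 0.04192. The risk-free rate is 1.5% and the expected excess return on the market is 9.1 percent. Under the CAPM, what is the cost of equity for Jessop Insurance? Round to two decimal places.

7.89%

β = Cov(R_i, R_m) / Var(R_m) = 0.02945 / 0.04192 = 0.7025
E(R) = R_f + β × MRP = 1.5% + 0.7025 × 9.1% = 7.89%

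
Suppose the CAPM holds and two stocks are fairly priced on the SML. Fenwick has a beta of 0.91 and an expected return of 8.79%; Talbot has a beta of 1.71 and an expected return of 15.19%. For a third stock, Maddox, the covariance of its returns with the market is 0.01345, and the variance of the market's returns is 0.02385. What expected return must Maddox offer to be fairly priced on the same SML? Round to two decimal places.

MRP = (15.19% − 8.79%) / (1.71 − 0.91) = 8.0000%
R_f = 8.79% − 0.91 × 8.0000% = 1.5100%
β_Maddox = Cov / Var(R_m) = 0.01345 / 0.02385 = 0.5639
E(R_Maddox) = R_f + β × MRP = 1.5100% + 0.5639 × 8.0000% = 6.02%

6.02%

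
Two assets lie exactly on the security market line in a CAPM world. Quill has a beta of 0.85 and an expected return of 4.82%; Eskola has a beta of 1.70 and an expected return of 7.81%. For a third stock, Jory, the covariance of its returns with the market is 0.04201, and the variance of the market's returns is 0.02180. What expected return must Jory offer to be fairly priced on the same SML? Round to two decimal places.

8.61%

MRP = (7.81% − 4.82%) / (1.70 − 0.85) = 3.5176%
R_f = 4.82% − 0.85 × 3.5176% = 1.8300%
β_Jory = Cov / Var(R_m) = 0.04201 / 0.02180 = 1.9271
E(R_Jory) = R_f + β × MRP = 1.8300% + 1.9271 × 3.5176% = 8.61%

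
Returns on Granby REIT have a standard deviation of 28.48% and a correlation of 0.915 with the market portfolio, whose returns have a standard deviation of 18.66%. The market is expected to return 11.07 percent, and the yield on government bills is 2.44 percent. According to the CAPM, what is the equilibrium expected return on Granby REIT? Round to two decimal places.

β = ρ × σ_i / σ_m = 0.915 × 28.48% / 18.66% = 1.3965
MRP = 11.07% − 2.44% = 8.63%
E(R) = 2.44% + 1.3965 × 8.63% = 14.49%

14.49%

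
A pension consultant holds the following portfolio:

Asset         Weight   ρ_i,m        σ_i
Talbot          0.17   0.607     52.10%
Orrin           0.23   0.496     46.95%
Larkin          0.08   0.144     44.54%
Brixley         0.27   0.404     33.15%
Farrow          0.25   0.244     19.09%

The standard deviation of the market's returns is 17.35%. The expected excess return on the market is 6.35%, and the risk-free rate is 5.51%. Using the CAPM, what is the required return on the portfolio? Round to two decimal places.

β_Talbot = 0.607 × 52.10% / 17.35% = 1.8227
β_Orrin = 0.496 × 46.95% / 17.35% = 1.3422
β_Larkin = 0.144 × 44.54% / 17.35% = 0.3697
β_Brixley = 0.404 × 33.15% / 17.35% = 0.7719
β_Farrow = 0.244 × 19.09% / 17.35% = 0.2685
β_P = Σ w_i β_i = 0.17×1.8227 + 0.23×1.3422 + 0.08×0.3697 + 0.27×0.7719 + 0.25×0.2685 = 0.9237
E(R_P) = R_f + β_P × MRP = 5.51% + 0.9237 × 6.35% = 11.38%

11.38%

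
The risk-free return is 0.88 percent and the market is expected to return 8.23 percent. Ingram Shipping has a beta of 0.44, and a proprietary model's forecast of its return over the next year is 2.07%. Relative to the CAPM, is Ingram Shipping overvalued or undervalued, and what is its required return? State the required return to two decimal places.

MRP = 8.23% − 0.88% = 7.35%
Required return = R_f + β·MRP = 0.88% + 0.44 × 7.35% = 4.11%
Forecast 2.07% < required 4.11% → the stock plots below the SML → overvalued.

Overvalued; required return 4.11%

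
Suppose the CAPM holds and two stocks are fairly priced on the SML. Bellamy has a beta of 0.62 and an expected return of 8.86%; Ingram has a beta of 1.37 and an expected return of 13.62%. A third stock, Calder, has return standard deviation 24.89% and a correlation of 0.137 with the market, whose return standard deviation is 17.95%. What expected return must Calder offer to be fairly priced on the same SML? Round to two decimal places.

6.13%

MRP = (13.62% − 8.86%) / (1.37 − 0.62) = 6.3467%
R_f = 8.86% − 0.62 × 6.3467% = 4.9250%
β_Calder = ρ·σ_i/σ_m = 0.137 × 24.89 / 17.95 = 0.1900
E(R_Calder) = R_f + β × MRP = 4.9250% + 0.1900 × 6.3467% = 6.13%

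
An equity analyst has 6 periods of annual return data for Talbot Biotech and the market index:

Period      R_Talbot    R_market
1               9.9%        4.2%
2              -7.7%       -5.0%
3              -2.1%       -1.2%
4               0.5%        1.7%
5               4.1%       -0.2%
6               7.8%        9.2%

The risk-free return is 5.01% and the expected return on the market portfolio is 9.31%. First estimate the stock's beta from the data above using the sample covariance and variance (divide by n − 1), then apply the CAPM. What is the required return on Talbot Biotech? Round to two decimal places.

Mean R_i = (9.9 − 7.7 − 2.1 + 0.5 + 4.1 + 7.8) / 6 = 2.0833%
Mean R_m = (4.2 − 5.0 − 1.2 + 1.7 − 0.2 + 9.2) / 6 = 1.4500%
Σ(R_i − R̄_i)(R_m − R̄_m) = 136.2650  ⇒  Cov = 136.2650 / 5 = 27.2530
Σ(R_m − R̄_m)² = 119.0350  ⇒  Var(R_m) = 119.0350 / 5 = 23.8070
β = Cov / Var(R_m) = 27.2530 / 23.8070 = 1.1447
MRP = 9.31% − 5.01% = 4.30%
E(R) = R_f + β × MRP = 5.01% + 1.1447 × 4.30% = 9.93%

9.93%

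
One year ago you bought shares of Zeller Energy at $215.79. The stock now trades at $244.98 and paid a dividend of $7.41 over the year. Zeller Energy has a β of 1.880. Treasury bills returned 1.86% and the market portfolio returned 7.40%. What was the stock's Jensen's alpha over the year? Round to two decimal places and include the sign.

+4.69%

Realised HPR = (P1 + D1 − P0) / P0 = (244.98 + 7.41 − 215.79) / 215.79 = 36.60 / 215.79 = 16.9609%
MRP = 7.40% − 1.86% = 5.54%
CAPM required = R_f + β·MRP = 1.86% + 1.880 × 5.54% = 12.27520%
α = realised − required = 16.9609% − 12.27520% = +4.69%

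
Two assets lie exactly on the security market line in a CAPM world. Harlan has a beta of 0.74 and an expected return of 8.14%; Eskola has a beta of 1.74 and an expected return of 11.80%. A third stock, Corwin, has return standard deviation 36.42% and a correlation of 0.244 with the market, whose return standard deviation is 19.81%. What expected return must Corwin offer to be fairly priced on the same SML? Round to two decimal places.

7.07%

MRP = (11.80% − 8.14%) / (1.74 − 0.74) = 3.6600%
R_f = 8.14% − 0.74 × 3.6600% = 5.4316%
β_Corwin = ρ·σ_i/σ_m = 0.244 × 36.42 / 19.81 = 0.4486
E(R_Corwin) = R_f + β × MRP = 5.4316% + 0.4486 × 3.6600% = 7.07%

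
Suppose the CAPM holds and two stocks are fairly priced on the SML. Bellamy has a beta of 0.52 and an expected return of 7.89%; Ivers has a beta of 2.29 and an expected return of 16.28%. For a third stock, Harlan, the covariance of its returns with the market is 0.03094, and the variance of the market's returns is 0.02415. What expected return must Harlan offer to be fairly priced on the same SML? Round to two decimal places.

11.50%

MRP = (16.28% − 7.89%) / (2.29 − 0.52) = 4.7401%
R_f = 7.89% − 0.52 × 4.7401% = 5.4251%
β_Harlan = Cov / Var(R_m) = 0.03094 / 0.02415 = 1.2812
E(R_Harlan) = R_f + β × MRP = 5.4251% + 1.2812 × 4.7401% = 11.50%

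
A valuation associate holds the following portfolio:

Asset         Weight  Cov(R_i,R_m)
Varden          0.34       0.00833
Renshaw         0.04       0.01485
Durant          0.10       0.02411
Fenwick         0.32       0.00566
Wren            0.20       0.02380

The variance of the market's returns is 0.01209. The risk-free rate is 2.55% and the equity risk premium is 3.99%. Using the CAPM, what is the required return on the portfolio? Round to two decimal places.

β_Varden = 0.00833 / 0.01209 = 0.6890
β_Renshaw = 0.01485 / 0.01209 = 1.2283
β_Durant = 0.02411 / 0.01209 = 1.9942
β_Fenwick = 0.00566 / 0.01209 = 0.4682
β_Wren = 0.02380 / 0.01209 = 1.9686
β_P = Σ w_i β_i = 0.34×0.6890 + 0.04×1.2283 + 0.10×1.9942 + 0.32×0.4682 + 0.20×1.9686 = 1.0264
E(R_P) = R_f + β_P × MRP = 2.55% + 1.0264 × 3.99% = 6.65%

6.65%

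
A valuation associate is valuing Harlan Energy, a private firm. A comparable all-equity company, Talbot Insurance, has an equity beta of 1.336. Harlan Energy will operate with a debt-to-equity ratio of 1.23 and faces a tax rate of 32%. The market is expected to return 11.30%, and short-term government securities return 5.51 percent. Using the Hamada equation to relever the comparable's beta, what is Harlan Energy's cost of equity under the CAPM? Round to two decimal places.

β_L = β_U × [1 + (1 − t)(D/E)] = 1.336 × [1 + (1 − 0.32) × 1.23]
    = 1.336 × [1 + 0.68 × 1.23] = 1.336 × 1.8364 = 2.4534
MRP = 11.30% − 5.51% = 5.79%
E(R) = R_f + β_L × MRP = 5.51% + 2.4534 × 5.79% = 19.72%

19.72%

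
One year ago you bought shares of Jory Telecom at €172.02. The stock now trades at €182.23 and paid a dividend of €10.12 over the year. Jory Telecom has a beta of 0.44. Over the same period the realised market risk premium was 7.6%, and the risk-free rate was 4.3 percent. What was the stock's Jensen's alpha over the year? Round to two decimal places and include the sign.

+4.17%

Realised HPR = (P1 + D1 − P0) / P0 = (182.23 + 10.12 − 172.02) / 172.02 = 20.33 / 172.02 = 11.8184%
CAPM required = R_f + β·MRP = 4.3% + 0.44 × 7.6% = 7.6440%
α = realised − required = 11.8184% − 7.6440% = +4.17%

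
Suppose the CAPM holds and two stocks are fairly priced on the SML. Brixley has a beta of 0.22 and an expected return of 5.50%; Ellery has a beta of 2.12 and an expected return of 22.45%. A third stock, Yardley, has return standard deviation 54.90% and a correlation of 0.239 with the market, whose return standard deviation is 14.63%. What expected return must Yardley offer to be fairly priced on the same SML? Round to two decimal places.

MRP = (22.45% − 5.50%) / (2.12 − 0.22) = 8.9211%
R_f = 5.50% − 0.22 × 8.9211% = 3.5374%
β_Yardley = ρ·σ_i/σ_m = 0.239 × 54.90 / 14.63 = 0.8969
E(R_Yardley) = R_f + β × MRP = 3.5374% + 0.8969 × 8.9211% = 11.54%

11.54%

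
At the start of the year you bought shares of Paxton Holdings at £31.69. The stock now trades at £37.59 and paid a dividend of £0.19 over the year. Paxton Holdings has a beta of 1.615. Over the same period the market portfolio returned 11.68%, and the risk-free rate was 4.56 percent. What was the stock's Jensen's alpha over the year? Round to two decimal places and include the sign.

+3.16%

Realised HPR = (P1 + D1 − P0) / P0 = (37.59 + 0.19 − 31.69) / 31.69 = 6.09 / 31.69 = 19.2174%
MRP = 11.68% − 4.56% = 7.12%
CAPM required = R_f + β·MRP = 4.56% + 1.615 × 7.12% = 16.05880%
α = realised − required = 19.2174% − 16.05880% = +3.16%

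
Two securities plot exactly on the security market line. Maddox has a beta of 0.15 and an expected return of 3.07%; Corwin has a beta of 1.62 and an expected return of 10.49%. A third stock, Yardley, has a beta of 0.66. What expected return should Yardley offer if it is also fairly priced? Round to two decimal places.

MRP (SML slope) = (10.49% − 3.07%) / (1.62 − 0.15) = 7.42% / 1.47 = 5.0476%
R_f (intercept) = 3.07% − 0.15 × 5.0476% = 2.3129%
E(R_Yardley) = R_f + β × MRP = 2.3129% + 0.66 × 5.0476% = 5.64%

5.64%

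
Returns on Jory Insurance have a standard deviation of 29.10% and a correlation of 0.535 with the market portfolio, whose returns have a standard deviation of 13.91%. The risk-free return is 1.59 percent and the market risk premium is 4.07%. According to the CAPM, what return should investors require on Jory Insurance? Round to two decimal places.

6.15%

β = ρ × σ_i / σ_m = 0.535 × 29.10% / 13.91% = 1.1192
E(R) = 1.59% + 1.1192 × 4.07% = 6.15%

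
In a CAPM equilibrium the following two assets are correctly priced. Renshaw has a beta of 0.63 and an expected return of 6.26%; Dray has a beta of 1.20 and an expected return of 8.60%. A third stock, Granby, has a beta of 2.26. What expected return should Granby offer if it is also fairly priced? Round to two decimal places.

12.95%

MRP (SML slope) = (8.60% − 6.26%) / (1.20 − 0.63) = 2.34% / 0.57 = 4.1053%
R_f (intercept) = 6.26% − 0.63 × 4.1053% = 3.6737%
E(R_Granby) = R_f + β × MRP = 3.6737% + 2.26 × 4.1053% = 12.95%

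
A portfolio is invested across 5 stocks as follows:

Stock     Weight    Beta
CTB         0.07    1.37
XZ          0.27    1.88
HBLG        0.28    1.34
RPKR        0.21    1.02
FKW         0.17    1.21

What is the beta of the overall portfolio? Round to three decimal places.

1.399

β_P = Σ w_i β_i = 0.07×1.37 + 0.27×1.88 + 0.28×1.34 + 0.21×1.02 + 0.17×1.21 = 1.3986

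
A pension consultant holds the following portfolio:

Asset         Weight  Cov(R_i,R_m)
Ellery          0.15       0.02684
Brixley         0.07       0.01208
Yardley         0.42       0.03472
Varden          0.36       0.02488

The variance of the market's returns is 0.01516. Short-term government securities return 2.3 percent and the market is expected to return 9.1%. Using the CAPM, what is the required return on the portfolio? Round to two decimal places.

β_Ellery = 0.02684 / 0.01516 = 1.7704
β_Brixley = 0.01208 / 0.01516 = 0.7968
β_Yardley = 0.03472 / 0.01516 = 2.2902
β_Varden = 0.02488 / 0.01516 = 1.6412
β_P = Σ w_i β_i = 0.15×1.7704 + 0.07×0.7968 + 0.42×2.2902 + 0.36×1.6412 = 1.8741
MRP = 9.1% − 2.3% = 6.80%
E(R_P) = R_f + β_P × MRP = 2.3% + 1.8741 × 6.8% = 15.04%

15.04%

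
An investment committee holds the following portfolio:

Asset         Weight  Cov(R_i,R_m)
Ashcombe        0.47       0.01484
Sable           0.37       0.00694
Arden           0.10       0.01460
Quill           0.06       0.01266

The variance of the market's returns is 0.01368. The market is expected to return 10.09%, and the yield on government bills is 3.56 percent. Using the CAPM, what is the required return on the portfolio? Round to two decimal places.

β_Ashcombe = 0.01484 / 0.01368 = 1.0848
β_Sable = 0.00694 / 0.01368 = 0.5073
β_Arden = 0.01460 / 0.01368 = 1.0673
β_Quill = 0.01266 / 0.01368 = 0.9254
β_P = Σ w_i β_i = 0.47×1.0848 + 0.37×0.5073 + 0.10×1.0673 + 0.06×0.9254 = 0.8598
MRP = 10.09% − 3.56% = 6.53%
E(R_P) = R_f + β_P × MRP = 3.56% + 0.8598 × 6.53% = 9.17%

9.17%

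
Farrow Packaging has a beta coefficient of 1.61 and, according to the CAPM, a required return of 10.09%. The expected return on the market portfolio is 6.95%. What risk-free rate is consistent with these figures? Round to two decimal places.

1.80%

E(R) = R_f + β(E(R_m) − R_f) = R_f(1 − β) + β·E(R_m)
10.09% = R_f × (1 − 1.61) + 1.61 × 6.95%
10.09% = R_f × -0.61 + 11.1895%
R_f = (10.09% − 11.1895%) / -0.61 = 1.80%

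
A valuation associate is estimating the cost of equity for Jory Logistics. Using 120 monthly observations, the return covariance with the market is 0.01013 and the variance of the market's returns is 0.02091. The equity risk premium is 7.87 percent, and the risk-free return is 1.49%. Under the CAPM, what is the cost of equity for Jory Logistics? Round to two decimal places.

5.30%

β = Cov(R_i, R_m) / Var(R_m) = 0.01013 / 0.02091 = 0.4845
E(R) = R_f + β × MRP = 1.49% + 0.4845 × 7.87% = 5.30%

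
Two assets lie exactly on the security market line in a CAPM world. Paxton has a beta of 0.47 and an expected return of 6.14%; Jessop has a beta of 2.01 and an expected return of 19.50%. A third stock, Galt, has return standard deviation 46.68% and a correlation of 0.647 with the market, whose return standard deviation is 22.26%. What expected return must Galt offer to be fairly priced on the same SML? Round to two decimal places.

MRP = (19.50% − 6.14%) / (2.01 − 0.47) = 8.6753%
R_f = 6.14% − 0.47 × 8.6753% = 2.0626%
β_Galt = ρ·σ_i/σ_m = 0.647 × 46.68 / 22.26 = 1.3568
E(R_Galt) = R_f + β × MRP = 2.0626% + 1.3568 × 8.6753% = 13.83%

13.83%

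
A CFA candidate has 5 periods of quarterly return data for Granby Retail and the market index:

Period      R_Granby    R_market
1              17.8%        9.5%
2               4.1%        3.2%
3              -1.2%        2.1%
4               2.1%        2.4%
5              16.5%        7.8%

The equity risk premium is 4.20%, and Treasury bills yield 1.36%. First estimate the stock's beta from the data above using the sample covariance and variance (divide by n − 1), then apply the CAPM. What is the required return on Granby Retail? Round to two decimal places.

Mean R_i = (17.8 + 4.1 − 1.2 + 2.1 + 16.5) / 5 = 7.8600%
Mean R_m = (9.5 + 3.2 + 2.1 + 2.4 + 7.8) / 5 = 5.0000%
Σ(R_i − R̄_i)(R_m − R̄_m) = 116.9400  ⇒  Cov = 116.9400 / 4 = 29.2350
Σ(R_m − R̄_m)² = 46.5000  ⇒  Var(R_m) = 46.5000 / 4 = 11.6250
β = Cov / Var(R_m) = 29.2350 / 11.6250 = 2.5148
E(R) = R_f + β × MRP = 1.36% + 2.5148 × 4.20% = 11.92%

11.92%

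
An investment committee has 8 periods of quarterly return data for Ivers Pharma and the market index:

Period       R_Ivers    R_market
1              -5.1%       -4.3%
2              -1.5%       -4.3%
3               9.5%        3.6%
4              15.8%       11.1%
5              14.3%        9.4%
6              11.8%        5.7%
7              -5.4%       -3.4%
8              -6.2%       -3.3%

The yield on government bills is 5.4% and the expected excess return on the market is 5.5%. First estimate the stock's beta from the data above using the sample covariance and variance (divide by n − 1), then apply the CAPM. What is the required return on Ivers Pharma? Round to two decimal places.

Mean R_i = (-5.1 − 1.5 + 9.5 + 15.8 + 14.3 + 11.8 − 5.4 − 6.2) / 8 = 4.1500%
Mean R_m = (-4.3 − 4.3 + 3.6 + 11.1 + 9.4 + 5.7 − 3.4 − 3.3) / 8 = 1.8125%
Σ(R_i − R̄_i)(R_m − R̄_m) = 418.2850  ⇒  Cov = 418.2850 / 7 = 59.7550
Σ(R_m − R̄_m)² = 290.1688  ⇒  Var(R_m) = 290.1688 / 7 = 41.4527
β = Cov / Var(R_m) = 59.7550 / 41.4527 = 1.4415
E(R) = R_f + β × MRP = 5.4% + 1.4415 × 5.5% = 13.33%

13.33%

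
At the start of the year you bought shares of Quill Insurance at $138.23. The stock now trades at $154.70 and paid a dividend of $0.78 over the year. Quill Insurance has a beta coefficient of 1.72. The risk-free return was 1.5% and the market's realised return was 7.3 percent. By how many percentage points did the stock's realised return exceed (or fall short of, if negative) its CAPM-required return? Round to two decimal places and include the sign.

+1.00%

Realised HPR = (P1 + D1 − P0) / P0 = (154.70 + 0.78 − 138.23) / 138.23 = 17.25 / 138.23 = 12.4792%
MRP = 7.3% − 1.5% = 5.80%
CAPM required = R_f + β·MRP = 1.5% + 1.72 × 5.8% = 11.4760%
α = realised − required = 12.4792% − 11.4760% = +1.00%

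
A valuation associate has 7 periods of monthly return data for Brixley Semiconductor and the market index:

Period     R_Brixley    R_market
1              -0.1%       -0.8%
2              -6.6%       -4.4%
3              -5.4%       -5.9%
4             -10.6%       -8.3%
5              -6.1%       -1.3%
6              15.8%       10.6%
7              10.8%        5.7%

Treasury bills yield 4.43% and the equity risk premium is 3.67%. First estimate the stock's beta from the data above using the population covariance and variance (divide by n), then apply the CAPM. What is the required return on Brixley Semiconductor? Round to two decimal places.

Mean R_i = (-0.1 − 6.6 − 5.4 − 10.6 − 6.1 + 15.8 + 10.8) / 7 = -0.3143%
Mean R_m = (-0.8 − 4.4 − 5.9 − 8.3 − 1.3 + 10.6 + 5.7) / 7 = -0.6286%
Σ(R_i − R̄_i)(R_m − R̄_m) = 384.5471  ⇒  Cov = 384.5471 / 7 = 54.9353
Σ(R_m − R̄_m)² = 267.4743  ⇒  Var(R_m) = 267.4743 / 7 = 38.2106
β = Cov / Var(R_m) = 54.9353 / 38.2106 = 1.4377
E(R) = R_f + β × MRP = 4.43% + 1.4377 × 3.67% = 9.71%

9.71%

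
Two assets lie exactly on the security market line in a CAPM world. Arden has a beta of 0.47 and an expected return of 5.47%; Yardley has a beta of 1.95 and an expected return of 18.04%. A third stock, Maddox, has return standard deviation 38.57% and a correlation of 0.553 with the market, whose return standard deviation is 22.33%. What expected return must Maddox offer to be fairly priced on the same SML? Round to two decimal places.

9.59%

MRP = (18.04% − 5.47%) / (1.95 − 0.47) = 8.4932%
R_f = 5.47% − 0.47 × 8.4932% = 1.4782%
β_Maddox = ρ·σ_i/σ_m = 0.553 × 38.57 / 22.33 = 0.9552
E(R_Maddox) = R_f + β × MRP = 1.4782% + 0.9552 × 8.4932% = 9.59%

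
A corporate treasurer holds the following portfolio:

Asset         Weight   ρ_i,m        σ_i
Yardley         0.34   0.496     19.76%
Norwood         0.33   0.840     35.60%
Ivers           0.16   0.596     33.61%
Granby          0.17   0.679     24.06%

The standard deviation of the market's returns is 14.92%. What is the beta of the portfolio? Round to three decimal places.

1.286

β_Yardley = 0.496 × 19.76% / 14.92% = 0.6569
β_Norwood = 0.840 × 35.60% / 14.92% = 2.0043
β_Ivers = 0.596 × 33.61% / 14.92% = 1.3426
β_Granby = 0.679 × 24.06% / 14.92% = 1.0950
β_P = Σ w_i β_i = 0.34×0.6569 + 0.33×2.0043 + 0.16×1.3426 + 0.17×1.0950 = 1.2857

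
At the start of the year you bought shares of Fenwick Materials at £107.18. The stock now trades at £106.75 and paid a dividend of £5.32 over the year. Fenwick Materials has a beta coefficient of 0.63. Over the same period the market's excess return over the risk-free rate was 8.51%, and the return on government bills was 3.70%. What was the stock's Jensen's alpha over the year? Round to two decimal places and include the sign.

Realised HPR = (P1 + D1 − P0) / P0 = (106.75 + 5.32 − 107.18) / 107.18 = 4.89 / 107.18 = 4.5624%
CAPM required = R_f + β·MRP = 3.70% + 0.63 × 8.51% = 9.0613%
α = realised − required = 4.5624% − 9.0613% = -4.50%

-4.50%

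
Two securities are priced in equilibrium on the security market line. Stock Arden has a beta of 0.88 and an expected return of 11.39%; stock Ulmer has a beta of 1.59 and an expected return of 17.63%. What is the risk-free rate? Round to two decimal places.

3.66%

Both satisfy E(R) = R_f + β·MRP, so the slope of the SML is
MRP = (17.63% − 11.39%) / (1.59 − 0.88) = 6.24% / 0.71 = 8.7887%
R_f = E(R_Arden) − β_Arden·MRP = 11.39% − 0.88 × 8.7887% = 3.6559%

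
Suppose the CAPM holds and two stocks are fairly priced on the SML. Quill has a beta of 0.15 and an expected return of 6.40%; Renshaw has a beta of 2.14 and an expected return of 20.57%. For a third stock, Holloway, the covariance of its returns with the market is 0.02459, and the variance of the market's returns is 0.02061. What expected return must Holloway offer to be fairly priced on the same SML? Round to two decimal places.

MRP = (20.57% − 6.40%) / (2.14 − 0.15) = 7.1206%
R_f = 6.40% − 0.15 × 7.1206% = 5.3319%
β_Holloway = Cov / Var(R_m) = 0.02459 / 0.02061 = 1.1931
E(R_Holloway) = R_f + β × MRP = 5.3319% + 1.1931 × 7.1206% = 13.83%

13.83%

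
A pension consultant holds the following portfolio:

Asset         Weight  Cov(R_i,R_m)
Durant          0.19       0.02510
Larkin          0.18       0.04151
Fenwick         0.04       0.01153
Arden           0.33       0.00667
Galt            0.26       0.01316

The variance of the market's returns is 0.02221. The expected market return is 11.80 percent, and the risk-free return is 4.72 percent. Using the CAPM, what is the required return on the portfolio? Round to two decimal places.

β_Durant = 0.02510 / 0.02221 = 1.1301
β_Larkin = 0.04151 / 0.02221 = 1.8690
β_Fenwick = 0.01153 / 0.02221 = 0.5191
β_Arden = 0.00667 / 0.02221 = 0.3003
β_Galt = 0.01316 / 0.02221 = 0.5925
β_P = Σ w_i β_i = 0.19×1.1301 + 0.18×1.8690 + 0.04×0.5191 + 0.33×0.3003 + 0.26×0.5925 = 0.8251
MRP = 11.80% − 4.72% = 7.08%
E(R_P) = R_f + β_P × MRP = 4.72% + 0.8251 × 7.08% = 10.56%

10.56%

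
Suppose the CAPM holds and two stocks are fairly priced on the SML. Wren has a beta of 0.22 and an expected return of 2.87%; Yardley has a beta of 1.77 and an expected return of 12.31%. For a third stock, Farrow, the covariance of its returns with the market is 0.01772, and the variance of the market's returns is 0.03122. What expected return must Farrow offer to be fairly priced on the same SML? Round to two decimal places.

MRP = (12.31% − 2.87%) / (1.77 − 0.22) = 6.0903%
R_f = 2.87% − 0.22 × 6.0903% = 1.5301%
β_Farrow = Cov / Var(R_m) = 0.01772 / 0.03122 = 0.5676
E(R_Farrow) = R_f + β × MRP = 1.5301% + 0.5676 × 6.0903% = 4.99%

4.99%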